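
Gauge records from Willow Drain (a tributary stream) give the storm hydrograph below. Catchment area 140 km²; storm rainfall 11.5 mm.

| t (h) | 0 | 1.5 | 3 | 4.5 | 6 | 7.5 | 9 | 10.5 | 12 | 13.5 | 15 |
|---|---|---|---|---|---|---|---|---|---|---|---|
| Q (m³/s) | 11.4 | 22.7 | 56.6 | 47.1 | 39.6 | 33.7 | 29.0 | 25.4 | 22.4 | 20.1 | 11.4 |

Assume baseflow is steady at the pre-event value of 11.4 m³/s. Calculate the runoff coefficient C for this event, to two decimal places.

ΣQ_DR = 194.0 m³/s; V = ΣQ_DR·Δt = 1.048 × 10^6 m³.
Runoff depth d = V / A = 7.483 mm.
C = d / P = 7.483 / 11.5 = 0.65.

C ≈ 0.65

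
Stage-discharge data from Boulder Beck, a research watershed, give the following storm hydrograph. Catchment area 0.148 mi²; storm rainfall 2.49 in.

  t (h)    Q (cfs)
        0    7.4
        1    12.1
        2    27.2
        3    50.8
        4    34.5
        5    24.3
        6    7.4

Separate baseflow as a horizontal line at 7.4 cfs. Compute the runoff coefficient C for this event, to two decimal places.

ΣQ_DR = 111.9 cfs; V = ΣQ_DR·Δt = 4.028 × 10^5 ft³.
Runoff depth d = V / A = 1.172 in.
C = d / P = 1.172 / 2.49 = 0.47.

C ≈ 0.47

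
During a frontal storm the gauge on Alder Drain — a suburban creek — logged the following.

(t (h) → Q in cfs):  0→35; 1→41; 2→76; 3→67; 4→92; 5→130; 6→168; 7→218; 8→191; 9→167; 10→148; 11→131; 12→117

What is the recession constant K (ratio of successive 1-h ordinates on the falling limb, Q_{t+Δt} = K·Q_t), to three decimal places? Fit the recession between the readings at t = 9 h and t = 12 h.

K ≈ 0.888

Using the recession-limb readings at t = 9 h and t = 12 h: Q falls from 167 to 117 cfs over 3 intervals.
K = (Q₂/Q₁)^(1/3) = (117/167)^(1/3) = 0.888.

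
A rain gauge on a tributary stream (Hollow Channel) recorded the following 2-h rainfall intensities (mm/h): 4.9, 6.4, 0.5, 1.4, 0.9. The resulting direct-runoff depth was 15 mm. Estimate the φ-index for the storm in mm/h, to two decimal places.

Only the 2 blocks with intensity above φ contribute runoff: 4.9, 6.4 mm/h.
Σ(I−φ)·Δt = d  ⇒  (4.9+6.4 − 2φ)·2 = 15
φ = (11.30 − 15/2) / 2 = 1.90 mm/h.

φ ≈ 1.90 mm/h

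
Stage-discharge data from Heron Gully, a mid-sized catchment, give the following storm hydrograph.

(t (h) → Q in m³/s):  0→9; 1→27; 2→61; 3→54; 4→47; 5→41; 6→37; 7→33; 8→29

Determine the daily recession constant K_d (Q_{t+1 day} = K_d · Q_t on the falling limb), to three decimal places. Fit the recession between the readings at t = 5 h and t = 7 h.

K_d ≈ 0.074

Between t = 5 h and t = 7 h the flow falls from 41 to 33 m³/s over 2×1 h = 2 h.
Per-interval ratio K = (33/41)^(1/2) = 0.8971; K_d = K^(24/1) = 0.074.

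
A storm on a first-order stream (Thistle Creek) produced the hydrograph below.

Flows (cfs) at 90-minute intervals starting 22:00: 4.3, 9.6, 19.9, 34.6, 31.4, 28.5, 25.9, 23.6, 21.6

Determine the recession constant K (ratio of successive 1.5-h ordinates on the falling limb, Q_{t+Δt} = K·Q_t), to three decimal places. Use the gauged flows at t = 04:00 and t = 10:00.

K ≈ 0.911

Using the recession-limb readings at t = 04:00 and t = 10:00: Q falls from 31.4 to 21.6 cfs over 4 intervals.
K = (Q₂/Q₁)^(1/4) = (21.6/31.4)^(1/4) = 0.911.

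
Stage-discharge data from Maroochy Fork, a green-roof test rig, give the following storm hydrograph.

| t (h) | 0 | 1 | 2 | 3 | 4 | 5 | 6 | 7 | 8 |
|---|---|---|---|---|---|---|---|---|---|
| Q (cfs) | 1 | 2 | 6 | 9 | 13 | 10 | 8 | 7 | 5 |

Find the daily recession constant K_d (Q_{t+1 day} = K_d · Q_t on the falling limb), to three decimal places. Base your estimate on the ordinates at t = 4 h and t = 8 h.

K_d ≈ 0.003

Between t = 4 h and t = 8 h the flow falls from 13 to 5 cfs over 4×1 h = 4 h.
Per-interval ratio K = (5/13)^(1/4) = 0.7875; K_d = K^(24/1) = 0.003.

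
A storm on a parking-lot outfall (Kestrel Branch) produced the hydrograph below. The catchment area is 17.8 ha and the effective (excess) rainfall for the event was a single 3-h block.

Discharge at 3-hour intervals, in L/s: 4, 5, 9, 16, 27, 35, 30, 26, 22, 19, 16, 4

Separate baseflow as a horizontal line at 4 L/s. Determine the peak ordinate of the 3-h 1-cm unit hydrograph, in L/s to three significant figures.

U_p ≈ 31.0 L/s

Direct runoff: 0.0, 1.0, 5.0, 12.0, 23.0, 31.0, 26.0, 22.0, 18.0, 15.0, 12.0, 0.0 L/s; ΣQ_DR = 165.0 L/s, peak = 31.0 L/s.
Runoff depth d = ΣQ_DR·Δt / A = 165.0 × 10800 / (17.8 ha) = 10.01 mm.
The 1-cm UH is the DRH scaled by (10 mm)/d, so U_p = 31.0 × 10/10.01 = 31.0 L/s.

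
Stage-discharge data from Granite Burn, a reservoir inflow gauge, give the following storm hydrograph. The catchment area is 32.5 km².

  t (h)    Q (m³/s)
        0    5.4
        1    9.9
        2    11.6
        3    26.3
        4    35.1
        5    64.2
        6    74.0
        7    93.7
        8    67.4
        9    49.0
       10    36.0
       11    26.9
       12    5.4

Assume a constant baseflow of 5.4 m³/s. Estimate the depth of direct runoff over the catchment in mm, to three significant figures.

Direct runoff: 0.0, 4.5, 6.2, 20.9, 29.7, 58.8, 68.6, 88.3, 62.0, 43.6, 30.6, 21.5, 0.0 m³/s; ΣQ_DR = 434.7 m³/s.
V = ΣQ_DR · Δt = 434.7 × 3600 s = 1.565 × 10^6 m³.
Over A = 32.5 km², depth = V / A = 48.2 mm.

d ≈ 48.2 mm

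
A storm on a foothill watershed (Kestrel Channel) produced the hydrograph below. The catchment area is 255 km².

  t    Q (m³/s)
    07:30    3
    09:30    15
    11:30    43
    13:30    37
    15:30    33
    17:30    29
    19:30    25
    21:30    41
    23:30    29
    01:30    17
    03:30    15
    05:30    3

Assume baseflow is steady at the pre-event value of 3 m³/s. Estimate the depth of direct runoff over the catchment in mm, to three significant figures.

d ≈ 7.17 mm

Direct runoff: 0.0, 12.0, 40.0, 34.0, 30.0, 26.0, 22.0, 38.0, 26.0, 14.0, 12.0, 0.0 m³/s; ΣQ_DR = 254.0 m³/s.
V = ΣQ_DR · Δt = 254.0 × 7200 s = 1.829 × 10^6 m³.
Over A = 255 km², depth = V / A = 7.17 mm.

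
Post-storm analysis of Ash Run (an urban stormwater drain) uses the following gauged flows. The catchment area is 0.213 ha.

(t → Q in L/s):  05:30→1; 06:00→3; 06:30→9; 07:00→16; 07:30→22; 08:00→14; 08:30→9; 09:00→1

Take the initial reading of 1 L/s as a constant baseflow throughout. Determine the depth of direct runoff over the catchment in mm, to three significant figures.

d ≈ 56.6 mm

Direct runoff: 0.0, 2.0, 8.0, 15.0, 21.0, 13.0, 8.0, 0.0 L/s; ΣQ_DR = 67.00 L/s.
V = ΣQ_DR · Δt = 67.00 × 1800 s = 1.206 × 10^5 L.
Over A = 0.213 ha, depth = V / A = 56.6 mm.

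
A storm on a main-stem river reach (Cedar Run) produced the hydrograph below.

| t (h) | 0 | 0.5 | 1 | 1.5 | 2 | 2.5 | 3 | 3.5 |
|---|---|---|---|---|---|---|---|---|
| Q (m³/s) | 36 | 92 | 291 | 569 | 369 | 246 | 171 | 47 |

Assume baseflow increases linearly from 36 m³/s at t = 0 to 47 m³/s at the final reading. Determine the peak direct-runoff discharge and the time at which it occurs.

Subtracting baseflow gives direct-runoff ordinates: 0.00, 54.43, 251.86, 528.29, 326.71, 202.14, 125.57, 0.00 m³/s.
The maximum is 528.29 m³/s, occurring at the reading for t = 1.5 h.

Q_p = 528.29 m³/s at t = 1.5 h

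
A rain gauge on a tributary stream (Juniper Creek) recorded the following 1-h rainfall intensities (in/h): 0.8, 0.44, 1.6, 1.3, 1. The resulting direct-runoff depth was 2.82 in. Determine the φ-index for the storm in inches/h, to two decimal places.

φ ≈ 0.47 in/h

Only the 4 blocks with intensity above φ contribute runoff: 0.8, 1.6, 1.3, 1 in/h.
Σ(I−φ)·Δt = d  ⇒  (0.8+1.6+1.3+1 − 4φ)·1 = 2.82
φ = (4.700 − 2.82/1) / 4 = 0.47 in/h.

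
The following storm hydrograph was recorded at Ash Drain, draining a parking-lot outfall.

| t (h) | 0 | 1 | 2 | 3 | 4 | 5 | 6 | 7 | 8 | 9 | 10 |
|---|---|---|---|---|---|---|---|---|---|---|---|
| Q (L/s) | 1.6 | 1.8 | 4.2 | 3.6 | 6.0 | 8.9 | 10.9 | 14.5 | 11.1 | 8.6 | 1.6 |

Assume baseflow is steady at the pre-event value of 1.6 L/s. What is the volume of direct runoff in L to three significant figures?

Direct-runoff ordinates (Q − Q_b): 0.0, 0.2, 2.6, 2.0, 4.4, 7.3, 9.3, 12.9, 9.5, 7.0, 0.0 L/s.
ΣQ_DR = 55.20 L/s.
With Δt = 1 h = 3600 s, V = ΣQ_DR · Δt = 55.20 × 3600 = 1.99 × 10^5 L.

V ≈ 1.99 × 10^5 L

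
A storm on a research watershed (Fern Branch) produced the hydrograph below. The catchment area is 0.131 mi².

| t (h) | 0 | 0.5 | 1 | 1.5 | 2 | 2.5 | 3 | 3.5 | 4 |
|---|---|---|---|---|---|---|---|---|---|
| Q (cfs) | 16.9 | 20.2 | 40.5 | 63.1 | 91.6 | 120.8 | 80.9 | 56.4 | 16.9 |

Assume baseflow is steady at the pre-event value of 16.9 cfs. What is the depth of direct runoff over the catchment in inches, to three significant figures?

Direct runoff: 0.0, 3.3, 23.6, 46.2, 74.7, 103.9, 64.0, 39.5, 0.0 cfs; ΣQ_DR = 355.2 cfs.
V = ΣQ_DR · Δt = 355.2 × 1800 s = 6.394 × 10^5 ft³.
Over A = 0.131 mi², depth = V / A = 2.10 in.

d ≈ 2.10 in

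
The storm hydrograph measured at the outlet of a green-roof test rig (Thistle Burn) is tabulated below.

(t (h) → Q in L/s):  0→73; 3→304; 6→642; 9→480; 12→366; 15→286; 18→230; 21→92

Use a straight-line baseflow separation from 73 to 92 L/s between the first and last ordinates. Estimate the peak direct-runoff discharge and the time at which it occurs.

Subtracting baseflow gives direct-runoff ordinates: 0.00, 228.29, 563.57, 398.86, 282.14, 199.43, 140.71, 0.00 L/s.
The maximum is 563.57 L/s, occurring at the reading for t = 6 h.

Q_p = 563.57 L/s at t = 6 h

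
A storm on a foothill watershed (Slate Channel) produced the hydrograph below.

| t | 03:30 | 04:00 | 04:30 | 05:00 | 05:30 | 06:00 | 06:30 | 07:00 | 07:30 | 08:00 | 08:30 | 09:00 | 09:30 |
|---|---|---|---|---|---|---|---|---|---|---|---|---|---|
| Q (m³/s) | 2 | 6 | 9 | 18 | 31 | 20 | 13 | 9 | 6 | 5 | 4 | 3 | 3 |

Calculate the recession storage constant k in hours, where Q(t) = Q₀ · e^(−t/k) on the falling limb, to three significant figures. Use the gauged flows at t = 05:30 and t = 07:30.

On the falling limb, Q drops from 31 to 6 m³/s between t = 05:30 and t = 07:30 (Δt = 2 h).
k = −Δt / ln(Q₂/Q₁) = −2 / ln(6/31) = 1.22 h.

k ≈ 1.22 h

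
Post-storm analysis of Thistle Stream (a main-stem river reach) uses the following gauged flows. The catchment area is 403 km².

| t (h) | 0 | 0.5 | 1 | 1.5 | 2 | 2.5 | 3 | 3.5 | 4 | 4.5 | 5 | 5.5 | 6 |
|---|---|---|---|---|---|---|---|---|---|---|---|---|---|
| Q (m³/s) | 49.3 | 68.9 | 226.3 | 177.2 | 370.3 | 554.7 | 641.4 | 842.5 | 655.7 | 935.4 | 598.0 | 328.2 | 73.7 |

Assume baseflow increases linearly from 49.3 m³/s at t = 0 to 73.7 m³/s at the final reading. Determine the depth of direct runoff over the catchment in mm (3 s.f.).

d ≈ 21.1 mm

Direct runoff: 0.00, 17.57, 172.93, 121.80, 312.87, 495.23, 579.90, 778.97, 590.13, 867.80, 528.37, 256.53, 0.00 m³/s; ΣQ_DR = 4722 m³/s.
V = ΣQ_DR · Δt = 4722 × 1800 s = 8.500 × 10^6 m³.
Over A = 403 km², depth = V / A = 21.1 mm.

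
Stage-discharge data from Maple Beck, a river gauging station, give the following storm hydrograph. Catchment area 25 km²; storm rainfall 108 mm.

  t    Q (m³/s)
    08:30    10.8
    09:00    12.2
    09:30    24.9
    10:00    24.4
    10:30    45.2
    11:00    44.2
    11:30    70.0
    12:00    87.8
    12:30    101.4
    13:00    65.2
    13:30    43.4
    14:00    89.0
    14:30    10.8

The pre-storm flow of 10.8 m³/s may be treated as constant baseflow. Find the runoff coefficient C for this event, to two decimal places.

ΣQ_DR = 488.9 m³/s; V = ΣQ_DR·Δt = 8.800 × 10^5 m³.
Runoff depth d = V / A = 35.20 mm.
C = d / P = 35.20 / 108 = 0.33.

C ≈ 0.33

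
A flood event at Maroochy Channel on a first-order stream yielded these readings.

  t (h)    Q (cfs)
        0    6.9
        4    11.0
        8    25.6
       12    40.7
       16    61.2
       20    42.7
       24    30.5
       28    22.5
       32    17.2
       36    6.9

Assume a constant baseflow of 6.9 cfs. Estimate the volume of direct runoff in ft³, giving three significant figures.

V ≈ 2.83 × 10^6 ft³

Direct-runoff ordinates (Q − Q_b): 0.0, 4.1, 18.7, 33.8, 54.3, 35.8, 23.6, 15.6, 10.3, 0.0 cfs.
ΣQ_DR = 196.2 cfs.
With Δt = 4 h = 14400 s, V = ΣQ_DR · Δt = 196.2 × 14400 = 2.83 × 10^6 ft³.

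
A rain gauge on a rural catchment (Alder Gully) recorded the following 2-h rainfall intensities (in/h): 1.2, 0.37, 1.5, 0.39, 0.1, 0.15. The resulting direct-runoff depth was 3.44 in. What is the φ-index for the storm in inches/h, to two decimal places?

φ ≈ 0.49 in/h

Only the 2 blocks with intensity above φ contribute runoff: 1.2, 1.5 in/h.
Σ(I−φ)·Δt = d  ⇒  (1.2+1.5 − 2φ)·2 = 3.44
φ = (2.700 − 3.44/2) / 2 = 0.49 in/h.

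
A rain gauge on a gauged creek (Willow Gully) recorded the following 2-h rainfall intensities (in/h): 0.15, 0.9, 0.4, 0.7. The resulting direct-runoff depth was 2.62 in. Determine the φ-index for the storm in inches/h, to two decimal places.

Only the 3 blocks with intensity above φ contribute runoff: 0.9, 0.4, 0.7 in/h.
Σ(I−φ)·Δt = d  ⇒  (0.9+0.4+0.7 − 3φ)·2 = 2.62
φ = (2.000 − 2.62/2) / 3 = 0.23 in/h.

φ ≈ 0.23 in/h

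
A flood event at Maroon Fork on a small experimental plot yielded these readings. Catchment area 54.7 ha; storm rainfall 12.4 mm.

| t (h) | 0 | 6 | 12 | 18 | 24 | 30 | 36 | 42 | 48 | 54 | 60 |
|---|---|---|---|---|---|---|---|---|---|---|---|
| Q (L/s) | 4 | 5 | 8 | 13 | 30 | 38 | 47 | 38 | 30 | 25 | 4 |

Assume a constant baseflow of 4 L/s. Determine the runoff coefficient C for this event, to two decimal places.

C ≈ 0.63

ΣQ_DR = 198.0 L/s; V = ΣQ_DR·Δt = 4.277 × 10^6 L.
Runoff depth d = V / A = 7.819 mm.
C = d / P = 7.819 / 12.4 = 0.63.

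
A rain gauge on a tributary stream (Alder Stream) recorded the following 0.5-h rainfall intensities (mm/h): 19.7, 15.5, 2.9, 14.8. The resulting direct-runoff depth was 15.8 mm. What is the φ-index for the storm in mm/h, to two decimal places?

Only the 3 blocks with intensity above φ contribute runoff: 19.7, 15.5, 14.8 mm/h.
Σ(I−φ)·Δt = d  ⇒  (19.7+15.5+14.8 − 3φ)·0.5 = 15.8
φ = (50.00 − 15.8/0.5) / 3 = 6.13 mm/h.

φ ≈ 6.13 mm/h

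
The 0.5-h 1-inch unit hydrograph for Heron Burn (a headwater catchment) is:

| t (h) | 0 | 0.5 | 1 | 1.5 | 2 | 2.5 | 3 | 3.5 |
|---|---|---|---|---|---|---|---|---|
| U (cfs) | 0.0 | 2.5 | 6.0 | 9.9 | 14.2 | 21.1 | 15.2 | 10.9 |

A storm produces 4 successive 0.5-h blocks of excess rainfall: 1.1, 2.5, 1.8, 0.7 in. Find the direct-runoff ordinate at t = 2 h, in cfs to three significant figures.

By discrete convolution, Q_j = Σ (P_i / 1 in) · U_{j−i}.
At t = 2 h (j=4): Q = (1.1/1)·14.2 + (2.5/1)·9.9 + (1.8/1)·6.0 + (0.7/1)·2.5 = 52.9 cfs.

Q ≈ 52.9 cfs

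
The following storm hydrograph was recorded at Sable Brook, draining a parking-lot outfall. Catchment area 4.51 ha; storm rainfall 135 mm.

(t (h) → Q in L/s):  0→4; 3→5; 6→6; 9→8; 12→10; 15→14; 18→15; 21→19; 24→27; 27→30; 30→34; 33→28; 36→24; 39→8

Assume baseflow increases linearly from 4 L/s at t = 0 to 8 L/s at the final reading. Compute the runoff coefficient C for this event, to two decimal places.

C ≈ 0.26

ΣQ_DR = 148.0 L/s; V = ΣQ_DR·Δt = 1.598 × 10^6 L.
Runoff depth d = V / A = 35.44 mm.
C = d / P = 35.44 / 135 = 0.26.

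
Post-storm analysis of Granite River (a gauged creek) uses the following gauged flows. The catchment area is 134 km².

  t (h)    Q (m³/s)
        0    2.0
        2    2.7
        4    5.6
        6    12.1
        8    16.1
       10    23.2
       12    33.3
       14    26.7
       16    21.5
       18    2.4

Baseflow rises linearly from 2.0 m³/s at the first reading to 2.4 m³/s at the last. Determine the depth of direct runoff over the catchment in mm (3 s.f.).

d ≈ 6.64 mm

Direct runoff: 0.00, 0.66, 3.51, 9.97, 13.92, 20.98, 31.03, 24.39, 19.14, 0.00 m³/s; ΣQ_DR = 123.6 m³/s.
V = ΣQ_DR · Δt = 123.6 × 7200 s = 8.899 × 10^5 m³.
Over A = 134 km², depth = V / A = 6.64 mm.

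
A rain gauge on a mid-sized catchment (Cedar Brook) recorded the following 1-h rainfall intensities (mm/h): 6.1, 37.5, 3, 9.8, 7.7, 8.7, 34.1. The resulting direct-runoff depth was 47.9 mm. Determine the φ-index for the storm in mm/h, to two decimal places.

φ ≈ 11.85 mm/h

Only the 2 blocks with intensity above φ contribute runoff: 37.5, 34.1 mm/h.
Σ(I−φ)·Δt = d  ⇒  (37.5+34.1 − 2φ)·1 = 47.9
φ = (71.60 − 47.9/1) / 2 = 11.85 mm/h.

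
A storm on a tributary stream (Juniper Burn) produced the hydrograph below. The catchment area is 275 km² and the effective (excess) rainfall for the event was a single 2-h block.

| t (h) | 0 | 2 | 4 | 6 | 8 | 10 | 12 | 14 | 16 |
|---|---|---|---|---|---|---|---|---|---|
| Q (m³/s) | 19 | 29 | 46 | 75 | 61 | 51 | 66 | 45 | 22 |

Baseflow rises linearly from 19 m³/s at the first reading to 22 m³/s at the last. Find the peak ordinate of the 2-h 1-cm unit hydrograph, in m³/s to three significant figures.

U_p ≈ 91.3 m³/s

Direct runoff: 0.00, 9.62, 26.25, 54.88, 40.50, 30.12, 44.75, 23.38, 0.00 m³/s; ΣQ_DR = 229.5 m³/s, peak = 54.88 m³/s.
Runoff depth d = ΣQ_DR·Δt / A = 229.5 × 7200 / (275 km²) = 6.009 mm.
The 1-cm UH is the DRH scaled by (10 mm)/d, so U_p = 54.88 × 10/6.009 = 91.3 m³/s.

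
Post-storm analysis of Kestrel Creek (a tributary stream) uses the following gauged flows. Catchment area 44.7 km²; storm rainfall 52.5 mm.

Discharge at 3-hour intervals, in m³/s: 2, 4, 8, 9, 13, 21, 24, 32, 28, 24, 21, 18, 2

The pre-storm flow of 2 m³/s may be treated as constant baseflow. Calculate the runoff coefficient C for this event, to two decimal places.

ΣQ_DR = 180.0 m³/s; V = ΣQ_DR·Δt = 1.944 × 10^6 m³.
Runoff depth d = V / A = 43.49 mm.
C = d / P = 43.49 / 52.5 = 0.83.

C ≈ 0.83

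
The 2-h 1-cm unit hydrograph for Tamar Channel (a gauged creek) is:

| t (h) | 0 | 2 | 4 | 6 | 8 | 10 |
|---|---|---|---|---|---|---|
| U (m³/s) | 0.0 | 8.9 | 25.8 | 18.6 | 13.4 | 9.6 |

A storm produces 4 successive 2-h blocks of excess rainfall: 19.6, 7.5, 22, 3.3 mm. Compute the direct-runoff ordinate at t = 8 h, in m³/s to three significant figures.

By discrete convolution, Q_j = Σ (P_i / 10 mm) · U_{j−i}.
At t = 8 h (j=4): Q = (19.6/10)·13.4 + (7.5/10)·18.6 + (22/10)·25.8 + (3.3/10)·8.9 = 99.9 m³/s.

Q ≈ 99.9 m³/s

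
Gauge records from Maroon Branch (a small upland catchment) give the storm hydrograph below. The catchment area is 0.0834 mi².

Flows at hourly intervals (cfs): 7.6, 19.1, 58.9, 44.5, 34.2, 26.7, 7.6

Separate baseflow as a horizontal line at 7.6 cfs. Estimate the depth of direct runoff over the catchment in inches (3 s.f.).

Direct runoff: 0.0, 11.5, 51.3, 36.9, 26.6, 19.1, 0.0 cfs; ΣQ_DR = 145.4 cfs.
V = ΣQ_DR · Δt = 145.4 × 3600 s = 5.234 × 10^5 ft³.
Over A = 0.0834 mi², depth = V / A = 2.70 in.

d ≈ 2.70 in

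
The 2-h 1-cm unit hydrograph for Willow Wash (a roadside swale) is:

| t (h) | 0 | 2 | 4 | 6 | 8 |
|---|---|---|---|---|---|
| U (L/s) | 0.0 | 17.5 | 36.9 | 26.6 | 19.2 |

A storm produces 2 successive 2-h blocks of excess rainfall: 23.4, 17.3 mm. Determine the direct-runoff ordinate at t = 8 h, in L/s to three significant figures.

Q ≈ 90.9 L/s

By discrete convolution, Q_j = Σ (P_i / 10 mm) · U_{j−i}.
At t = 8 h (j=4): Q = (23.4/10)·19.2 + (17.3/10)·26.6 = 90.9 L/s.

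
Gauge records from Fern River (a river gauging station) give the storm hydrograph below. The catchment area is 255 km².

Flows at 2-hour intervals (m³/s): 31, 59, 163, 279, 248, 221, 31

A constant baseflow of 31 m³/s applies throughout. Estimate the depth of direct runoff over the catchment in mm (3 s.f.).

d ≈ 23.0 mm

Direct runoff: 0.0, 28.0, 132.0, 248.0, 217.0, 190.0, 0.0 m³/s; ΣQ_DR = 815.0 m³/s.
V = ΣQ_DR · Δt = 815.0 × 7200 s = 5.868 × 10^6 m³.
Over A = 255 km², depth = V / A = 23.0 mm.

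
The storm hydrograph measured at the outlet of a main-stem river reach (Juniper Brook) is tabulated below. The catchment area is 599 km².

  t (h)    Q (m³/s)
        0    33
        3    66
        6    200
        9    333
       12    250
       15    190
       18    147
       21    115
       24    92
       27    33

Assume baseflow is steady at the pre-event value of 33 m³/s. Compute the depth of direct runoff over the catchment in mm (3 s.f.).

d ≈ 20.4 mm

Direct runoff: 0.0, 33.0, 167.0, 300.0, 217.0, 157.0, 114.0, 82.0, 59.0, 0.0 m³/s; ΣQ_DR = 1129 m³/s.
V = ΣQ_DR · Δt = 1129 × 10800 s = 1.219 × 10^7 m³.
Over A = 599 km², depth = V / A = 20.4 mm.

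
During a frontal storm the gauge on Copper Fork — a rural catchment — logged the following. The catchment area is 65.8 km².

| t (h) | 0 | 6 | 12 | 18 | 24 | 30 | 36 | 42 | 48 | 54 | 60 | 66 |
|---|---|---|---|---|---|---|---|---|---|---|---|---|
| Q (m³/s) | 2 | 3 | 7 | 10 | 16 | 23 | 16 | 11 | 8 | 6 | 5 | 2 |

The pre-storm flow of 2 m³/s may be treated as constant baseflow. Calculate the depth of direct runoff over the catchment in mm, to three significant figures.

Direct runoff: 0.0, 1.0, 5.0, 8.0, 14.0, 21.0, 14.0, 9.0, 6.0, 4.0, 3.0, 0.0 m³/s; ΣQ_DR = 85.00 m³/s.
V = ΣQ_DR · Δt = 85.00 × 21600 s = 1.836 × 10^6 m³.
Over A = 65.8 km², depth = V / A = 27.9 mm.

d ≈ 27.9 mm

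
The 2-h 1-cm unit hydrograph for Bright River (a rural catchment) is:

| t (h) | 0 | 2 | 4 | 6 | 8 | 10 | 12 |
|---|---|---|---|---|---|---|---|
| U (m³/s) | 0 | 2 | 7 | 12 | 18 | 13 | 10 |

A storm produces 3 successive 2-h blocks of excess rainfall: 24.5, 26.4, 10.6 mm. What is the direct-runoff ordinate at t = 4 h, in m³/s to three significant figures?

Q ≈ 22.4 m³/s

By discrete convolution, Q_j = Σ (P_i / 10 mm) · U_{j−i}.
At t = 4 h (j=2): Q = (24.5/10)·7 + (26.4/10)·2 + (10.6/10)·0 = 22.4 m³/s.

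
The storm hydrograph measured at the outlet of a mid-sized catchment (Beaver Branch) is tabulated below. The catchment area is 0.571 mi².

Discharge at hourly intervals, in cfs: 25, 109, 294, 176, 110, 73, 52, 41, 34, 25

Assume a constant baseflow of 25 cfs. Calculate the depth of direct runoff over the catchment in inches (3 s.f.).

d ≈ 1.87 in

Direct runoff: 0.0, 84.0, 269.0, 151.0, 85.0, 48.0, 27.0, 16.0, 9.0, 0.0 cfs; ΣQ_DR = 689.0 cfs.
V = ΣQ_DR · Δt = 689.0 × 3600 s = 2.480 × 10^6 ft³.
Over A = 0.571 mi², depth = V / A = 1.87 in.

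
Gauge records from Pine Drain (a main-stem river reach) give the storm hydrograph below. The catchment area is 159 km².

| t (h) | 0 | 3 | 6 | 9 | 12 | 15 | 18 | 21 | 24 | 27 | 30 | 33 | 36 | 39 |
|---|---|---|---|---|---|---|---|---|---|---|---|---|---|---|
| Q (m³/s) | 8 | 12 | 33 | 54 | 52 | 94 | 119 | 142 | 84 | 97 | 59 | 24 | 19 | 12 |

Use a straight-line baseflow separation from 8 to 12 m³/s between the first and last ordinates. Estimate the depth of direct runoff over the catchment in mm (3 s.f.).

d ≈ 45.4 mm

Direct runoff: 0.00, 3.69, 24.38, 45.08, 42.77, 84.46, 109.15, 131.85, 73.54, 86.23, 47.92, 12.62, 7.31, 0.00 m³/s; ΣQ_DR = 669.0 m³/s.
V = ΣQ_DR · Δt = 669.0 × 10800 s = 7.225 × 10^6 m³.
Over A = 159 km², depth = V / A = 45.4 mm.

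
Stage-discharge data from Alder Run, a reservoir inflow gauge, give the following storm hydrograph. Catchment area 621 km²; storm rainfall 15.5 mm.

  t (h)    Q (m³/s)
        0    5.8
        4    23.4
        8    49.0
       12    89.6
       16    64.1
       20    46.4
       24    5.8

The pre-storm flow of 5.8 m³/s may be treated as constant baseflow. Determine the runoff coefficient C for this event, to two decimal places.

C ≈ 0.36

ΣQ_DR = 243.5 m³/s; V = ΣQ_DR·Δt = 3.506 × 10^6 m³.
Runoff depth d = V / A = 5.646 mm.
C = d / P = 5.646 / 15.5 = 0.36.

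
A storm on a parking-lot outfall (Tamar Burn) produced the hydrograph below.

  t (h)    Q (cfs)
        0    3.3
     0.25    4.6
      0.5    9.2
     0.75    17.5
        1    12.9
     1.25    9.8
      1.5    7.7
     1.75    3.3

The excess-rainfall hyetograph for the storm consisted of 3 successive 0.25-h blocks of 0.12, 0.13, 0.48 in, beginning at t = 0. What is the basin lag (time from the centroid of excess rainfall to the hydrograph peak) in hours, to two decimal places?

Centroid of excess rainfall: t_c = Σ P_i·t̄_i / ΣP_i = 0.4983 h (block centres at 0.125, 0.375, 0.625 h).
Hydrograph peak occurs at t = 0.75 h, so basin lag t_L = 0.75 − 0.4983 = 0.25 h.

t_L ≈ 0.25 h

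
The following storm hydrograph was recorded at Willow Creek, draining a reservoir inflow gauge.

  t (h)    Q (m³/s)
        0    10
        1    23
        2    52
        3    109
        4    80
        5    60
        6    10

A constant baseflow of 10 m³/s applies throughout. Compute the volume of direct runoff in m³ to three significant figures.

Direct-runoff ordinates (Q − Q_b): 0.0, 13.0, 42.0, 99.0, 70.0, 50.0, 0.0 m³/s.
ΣQ_DR = 274.0 m³/s.
With Δt = 1 h = 3600 s, V = ΣQ_DR · Δt = 274.0 × 3600 = 9.86 × 10^5 m³.

V ≈ 9.86 × 10^5 m³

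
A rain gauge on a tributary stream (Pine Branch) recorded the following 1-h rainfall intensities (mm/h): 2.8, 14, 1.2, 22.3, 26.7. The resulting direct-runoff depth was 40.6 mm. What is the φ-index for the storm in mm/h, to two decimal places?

φ ≈ 7.47 mm/h

Only the 3 blocks with intensity above φ contribute runoff: 14, 22.3, 26.7 mm/h.
Σ(I−φ)·Δt = d  ⇒  (14+22.3+26.7 − 3φ)·1 = 40.6
φ = (63.00 − 40.6/1) / 3 = 7.47 mm/h.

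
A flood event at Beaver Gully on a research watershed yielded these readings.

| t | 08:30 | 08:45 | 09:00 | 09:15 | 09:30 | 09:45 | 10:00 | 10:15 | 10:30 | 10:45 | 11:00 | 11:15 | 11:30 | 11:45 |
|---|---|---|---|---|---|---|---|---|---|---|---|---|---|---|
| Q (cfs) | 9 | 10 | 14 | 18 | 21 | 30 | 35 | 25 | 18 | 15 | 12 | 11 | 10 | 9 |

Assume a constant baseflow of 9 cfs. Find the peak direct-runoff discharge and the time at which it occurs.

Q_p = 26.0 cfs at t = 10:00

Subtracting baseflow gives direct-runoff ordinates: 0.0, 1.0, 5.0, 9.0, 12.0, 21.0, 26.0, 16.0, 9.0, 6.0, 3.0, 2.0, 1.0, 0.0 cfs.
The maximum is 26.0 cfs, occurring at the reading for t = 10:00.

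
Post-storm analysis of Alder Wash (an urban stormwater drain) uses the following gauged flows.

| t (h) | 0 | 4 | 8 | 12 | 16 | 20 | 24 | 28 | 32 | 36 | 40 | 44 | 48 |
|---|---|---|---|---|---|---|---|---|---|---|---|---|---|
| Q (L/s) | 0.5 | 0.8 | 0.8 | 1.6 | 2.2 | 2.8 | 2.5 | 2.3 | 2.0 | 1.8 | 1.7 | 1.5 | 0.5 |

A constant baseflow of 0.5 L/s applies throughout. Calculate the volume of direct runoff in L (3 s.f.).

V ≈ 2.09 × 10^5 L

Direct-runoff ordinates (Q − Q_b): 0.0, 0.3, 0.3, 1.1, 1.7, 2.3, 2.0, 1.8, 1.5, 1.3, 1.2, 1.0, 0.0 L/s.
ΣQ_DR = 14.50 L/s.
With Δt = 4 h = 14400 s, V = ΣQ_DR · Δt = 14.50 × 14400 = 2.09 × 10^5 L.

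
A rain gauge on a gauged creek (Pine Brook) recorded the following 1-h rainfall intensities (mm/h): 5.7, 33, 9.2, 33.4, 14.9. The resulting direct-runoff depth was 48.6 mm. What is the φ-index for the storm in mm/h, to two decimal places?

φ ≈ 10.90 mm/h

Only the 3 blocks with intensity above φ contribute runoff: 33, 33.4, 14.9 mm/h.
Σ(I−φ)·Δt = d  ⇒  (33+33.4+14.9 − 3φ)·1 = 48.6
φ = (81.30 − 48.6/1) / 3 = 10.90 mm/h.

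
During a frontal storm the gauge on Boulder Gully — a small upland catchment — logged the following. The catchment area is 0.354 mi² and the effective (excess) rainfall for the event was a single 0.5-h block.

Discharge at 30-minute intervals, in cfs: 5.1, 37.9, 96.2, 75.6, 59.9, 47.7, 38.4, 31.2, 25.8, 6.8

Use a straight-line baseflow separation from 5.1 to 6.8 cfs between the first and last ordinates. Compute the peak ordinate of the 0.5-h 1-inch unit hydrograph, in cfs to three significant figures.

Direct runoff: 0.00, 32.61, 90.72, 69.93, 54.04, 41.66, 32.17, 24.78, 19.19, 0.00 cfs; ΣQ_DR = 365.1 cfs, peak = 90.72 cfs.
Runoff depth d = ΣQ_DR·Δt / A = 365.1 × 1800 / (0.354 mi²) = 0.7991 in.
The 1-inch UH is the DRH scaled by (1 in)/d, so U_p = 90.72 × 1/0.7991 = 114 cfs.

U_p ≈ 114 cfs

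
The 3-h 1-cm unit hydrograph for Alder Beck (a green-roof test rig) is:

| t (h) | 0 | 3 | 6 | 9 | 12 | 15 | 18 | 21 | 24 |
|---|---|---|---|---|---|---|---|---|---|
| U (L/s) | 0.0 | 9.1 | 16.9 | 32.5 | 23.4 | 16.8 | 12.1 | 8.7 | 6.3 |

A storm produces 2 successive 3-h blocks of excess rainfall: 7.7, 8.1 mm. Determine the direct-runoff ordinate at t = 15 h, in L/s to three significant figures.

Q ≈ 31.9 L/s

By discrete convolution, Q_j = Σ (P_i / 10 mm) · U_{j−i}.
At t = 15 h (j=5): Q = (7.7/10)·16.8 + (8.1/10)·23.4 = 31.9 L/s.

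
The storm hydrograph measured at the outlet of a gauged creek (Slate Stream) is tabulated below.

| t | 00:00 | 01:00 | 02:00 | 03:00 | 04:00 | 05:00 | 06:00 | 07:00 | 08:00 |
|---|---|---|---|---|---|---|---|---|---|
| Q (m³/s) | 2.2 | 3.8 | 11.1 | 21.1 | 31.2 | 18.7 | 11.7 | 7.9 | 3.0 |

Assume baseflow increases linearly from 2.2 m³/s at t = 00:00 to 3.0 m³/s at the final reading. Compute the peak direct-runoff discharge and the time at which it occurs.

Q_p = 28.60 m³/s at t = 04:00

Subtracting baseflow gives direct-runoff ordinates: 0.00, 1.50, 8.70, 18.60, 28.60, 16.00, 8.90, 5.00, 0.00 m³/s.
The maximum is 28.60 m³/s, occurring at the reading for t = 04:00.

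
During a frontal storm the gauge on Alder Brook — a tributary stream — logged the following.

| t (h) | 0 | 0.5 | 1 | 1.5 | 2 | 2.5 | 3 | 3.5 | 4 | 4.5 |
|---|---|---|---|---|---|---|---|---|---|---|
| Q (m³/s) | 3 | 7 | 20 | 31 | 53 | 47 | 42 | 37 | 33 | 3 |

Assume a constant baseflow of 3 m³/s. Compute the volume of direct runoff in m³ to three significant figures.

V ≈ 4.43 × 10^5 m³

Direct-runoff ordinates (Q − Q_b): 0.0, 4.0, 17.0, 28.0, 50.0, 44.0, 39.0, 34.0, 30.0, 0.0 m³/s.
ΣQ_DR = 246.0 m³/s.
With Δt = 0.5 h = 1800 s, V = ΣQ_DR · Δt = 246.0 × 1800 = 4.43 × 10^5 m³.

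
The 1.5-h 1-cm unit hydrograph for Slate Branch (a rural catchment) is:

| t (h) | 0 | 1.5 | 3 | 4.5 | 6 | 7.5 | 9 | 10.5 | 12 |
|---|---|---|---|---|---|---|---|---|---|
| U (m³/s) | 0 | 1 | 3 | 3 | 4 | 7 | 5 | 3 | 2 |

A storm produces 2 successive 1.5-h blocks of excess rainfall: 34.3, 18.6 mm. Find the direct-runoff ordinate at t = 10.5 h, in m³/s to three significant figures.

By discrete convolution, Q_j = Σ (P_i / 10 mm) · U_{j−i}.
At t = 10.5 h (j=7): Q = (34.3/10)·3 + (18.6/10)·5 = 19.6 m³/s.

Q ≈ 19.6 m³/s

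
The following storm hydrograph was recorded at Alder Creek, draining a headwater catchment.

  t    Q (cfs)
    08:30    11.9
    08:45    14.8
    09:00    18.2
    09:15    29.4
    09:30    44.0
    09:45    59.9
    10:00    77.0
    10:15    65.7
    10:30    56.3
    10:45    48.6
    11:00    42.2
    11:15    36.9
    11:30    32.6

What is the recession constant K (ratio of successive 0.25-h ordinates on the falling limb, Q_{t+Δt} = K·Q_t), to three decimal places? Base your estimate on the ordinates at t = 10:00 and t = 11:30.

Using the recession-limb readings at t = 10:00 and t = 11:30: Q falls from 77.0 to 32.6 cfs over 6 intervals.
K = (Q₂/Q₁)^(1/6) = (32.6/77.0)^(1/6) = 0.867.

K ≈ 0.867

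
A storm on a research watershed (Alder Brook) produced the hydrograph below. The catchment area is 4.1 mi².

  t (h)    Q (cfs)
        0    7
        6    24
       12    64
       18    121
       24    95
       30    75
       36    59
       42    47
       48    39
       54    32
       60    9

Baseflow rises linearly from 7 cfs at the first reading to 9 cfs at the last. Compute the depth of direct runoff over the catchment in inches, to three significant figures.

d ≈ 1.10 in

Direct runoff: 0.00, 16.80, 56.60, 113.40, 87.20, 67.00, 50.80, 38.60, 30.40, 23.20, 0.00 cfs; ΣQ_DR = 484.0 cfs.
V = ΣQ_DR · Δt = 484.0 × 21600 s = 1.045 × 10^7 ft³.
Over A = 4.1 mi², depth = V / A = 1.10 in.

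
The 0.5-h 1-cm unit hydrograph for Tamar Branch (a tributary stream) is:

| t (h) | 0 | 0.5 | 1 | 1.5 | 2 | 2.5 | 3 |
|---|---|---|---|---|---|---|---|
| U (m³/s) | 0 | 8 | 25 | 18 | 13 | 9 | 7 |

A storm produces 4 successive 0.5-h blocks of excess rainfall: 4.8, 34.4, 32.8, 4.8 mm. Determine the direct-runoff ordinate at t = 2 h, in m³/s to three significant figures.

Q ≈ 154 m³/s

By discrete convolution, Q_j = Σ (P_i / 10 mm) · U_{j−i}.
At t = 2 h (j=4): Q = (4.8/10)·13 + (34.4/10)·18 + (32.8/10)·25 + (4.8/10)·8 = 154 m³/s.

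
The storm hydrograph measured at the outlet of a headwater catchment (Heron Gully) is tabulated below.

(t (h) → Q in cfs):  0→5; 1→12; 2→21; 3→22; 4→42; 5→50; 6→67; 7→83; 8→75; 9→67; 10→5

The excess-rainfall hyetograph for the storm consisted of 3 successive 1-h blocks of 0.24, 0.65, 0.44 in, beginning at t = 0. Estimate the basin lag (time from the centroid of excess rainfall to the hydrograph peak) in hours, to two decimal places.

Centroid of excess rainfall: t_c = Σ P_i·t̄_i / ΣP_i = 1.6504 h (block centres at 0.5, 1.5, 2.5 h).
Hydrograph peak occurs at t = 7 h, so basin lag t_L = 7 − 1.6504 = 5.35 h.

t_L ≈ 5.35 h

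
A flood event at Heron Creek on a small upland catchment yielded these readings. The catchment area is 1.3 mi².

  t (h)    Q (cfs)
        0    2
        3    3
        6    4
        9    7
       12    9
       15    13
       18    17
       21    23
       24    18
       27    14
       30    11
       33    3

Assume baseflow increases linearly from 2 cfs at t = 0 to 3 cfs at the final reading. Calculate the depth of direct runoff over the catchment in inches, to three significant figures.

d ≈ 0.336 in

Direct runoff: 0.00, 0.91, 1.82, 4.73, 6.64, 10.55, 14.45, 20.36, 15.27, 11.18, 8.09, 0.00 cfs; ΣQ_DR = 94.00 cfs.
V = ΣQ_DR · Δt = 94.00 × 10800 s = 1.015 × 10^6 ft³.
Over A = 1.3 mi², depth = V / A = 0.336 in.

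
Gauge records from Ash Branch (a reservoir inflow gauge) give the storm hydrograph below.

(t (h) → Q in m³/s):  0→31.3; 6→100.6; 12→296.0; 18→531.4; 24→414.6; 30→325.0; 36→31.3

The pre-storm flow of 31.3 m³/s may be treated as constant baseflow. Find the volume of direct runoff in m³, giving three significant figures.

Direct-runoff ordinates (Q − Q_b): 0.0, 69.3, 264.7, 500.1, 383.3, 293.7, 0.0 m³/s.
ΣQ_DR = 1511 m³/s.
With Δt = 6 h = 21600 s, V = ΣQ_DR · Δt = 1511 × 21600 = 3.26 × 10^7 m³.

V ≈ 3.26 × 10^7 m³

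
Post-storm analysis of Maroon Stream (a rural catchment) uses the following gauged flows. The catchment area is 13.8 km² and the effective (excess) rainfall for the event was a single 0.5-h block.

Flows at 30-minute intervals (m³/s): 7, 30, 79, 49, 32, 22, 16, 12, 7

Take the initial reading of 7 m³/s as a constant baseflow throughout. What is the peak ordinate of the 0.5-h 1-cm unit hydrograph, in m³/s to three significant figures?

Direct runoff: 0.0, 23.0, 72.0, 42.0, 25.0, 15.0, 9.0, 5.0, 0.0 m³/s; ΣQ_DR = 191.0 m³/s, peak = 72.0 m³/s.
Runoff depth d = ΣQ_DR·Δt / A = 191.0 × 1800 / (13.8 km²) = 24.91 mm.
The 1-cm UH is the DRH scaled by (10 mm)/d, so U_p = 72.0 × 10/24.91 = 28.9 m³/s.

U_p ≈ 28.9 m³/s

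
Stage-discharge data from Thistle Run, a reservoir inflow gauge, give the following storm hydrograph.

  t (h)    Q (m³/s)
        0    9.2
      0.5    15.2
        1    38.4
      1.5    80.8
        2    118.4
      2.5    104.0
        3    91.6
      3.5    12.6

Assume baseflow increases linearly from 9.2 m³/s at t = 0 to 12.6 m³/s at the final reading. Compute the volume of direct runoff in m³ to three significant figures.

Direct-runoff ordinates (Q − Q_b): 0.00, 5.51, 28.23, 70.14, 107.26, 92.37, 79.49, 0.00 m³/s.
ΣQ_DR = 383.0 m³/s.
With Δt = 0.5 h = 1800 s, V = ΣQ_DR · Δt = 383.0 × 1800 = 6.89 × 10^5 m³.

V ≈ 6.89 × 10^5 m³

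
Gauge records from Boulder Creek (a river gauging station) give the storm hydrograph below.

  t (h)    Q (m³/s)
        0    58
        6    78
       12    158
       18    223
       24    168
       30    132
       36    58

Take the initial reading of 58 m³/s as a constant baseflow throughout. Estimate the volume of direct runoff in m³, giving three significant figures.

V ≈ 1.01 × 10^7 m³

Direct-runoff ordinates (Q − Q_b): 0.0, 20.0, 100.0, 165.0, 110.0, 74.0, 0.0 m³/s.
ΣQ_DR = 469.0 m³/s.
With Δt = 6 h = 21600 s, V = ΣQ_DR · Δt = 469.0 × 21600 = 1.01 × 10^7 m³.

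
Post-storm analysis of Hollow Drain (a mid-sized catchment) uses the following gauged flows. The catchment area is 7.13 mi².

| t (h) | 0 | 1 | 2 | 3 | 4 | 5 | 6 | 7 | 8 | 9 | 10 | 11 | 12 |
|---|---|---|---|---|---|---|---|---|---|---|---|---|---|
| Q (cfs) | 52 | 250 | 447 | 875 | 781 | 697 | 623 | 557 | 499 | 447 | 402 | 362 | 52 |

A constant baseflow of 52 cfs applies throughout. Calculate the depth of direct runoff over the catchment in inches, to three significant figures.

Direct runoff: 0.0, 198.0, 395.0, 823.0, 729.0, 645.0, 571.0, 505.0, 447.0, 395.0, 350.0, 310.0, 0.0 cfs; ΣQ_DR = 5368 cfs.
V = ΣQ_DR · Δt = 5368 × 3600 s = 1.932 × 10^7 ft³.
Over A = 7.13 mi², depth = V / A = 1.17 in.

d ≈ 1.17 in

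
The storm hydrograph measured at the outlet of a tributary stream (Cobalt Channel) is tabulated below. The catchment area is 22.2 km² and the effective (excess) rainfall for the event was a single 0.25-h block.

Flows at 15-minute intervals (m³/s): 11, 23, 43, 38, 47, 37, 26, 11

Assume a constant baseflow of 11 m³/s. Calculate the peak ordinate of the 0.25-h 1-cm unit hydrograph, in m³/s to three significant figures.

Direct runoff: 0.0, 12.0, 32.0, 27.0, 36.0, 26.0, 15.0, 0.0 m³/s; ΣQ_DR = 148.0 m³/s, peak = 36.0 m³/s.
Runoff depth d = ΣQ_DR·Δt / A = 148.0 × 900 / (22.2 km²) = 6.000 mm.
The 1-cm UH is the DRH scaled by (10 mm)/d, so U_p = 36.0 × 10/6.000 = 60.0 m³/s.

U_p ≈ 60.0 m³/s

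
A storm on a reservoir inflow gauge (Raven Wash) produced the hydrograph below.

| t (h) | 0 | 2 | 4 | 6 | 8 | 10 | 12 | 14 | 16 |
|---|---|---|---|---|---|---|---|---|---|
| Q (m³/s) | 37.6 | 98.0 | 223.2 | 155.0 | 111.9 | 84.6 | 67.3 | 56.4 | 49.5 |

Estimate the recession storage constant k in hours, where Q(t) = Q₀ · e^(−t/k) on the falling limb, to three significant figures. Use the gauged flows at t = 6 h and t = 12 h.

k ≈ 7.19 h

On the falling limb, Q drops from 155.0 to 67.3 m³/s between t = 6 h and t = 12 h (Δt = 6 h).
k = −Δt / ln(Q₂/Q₁) = −6 / ln(67.3/155.0) = 7.19 h.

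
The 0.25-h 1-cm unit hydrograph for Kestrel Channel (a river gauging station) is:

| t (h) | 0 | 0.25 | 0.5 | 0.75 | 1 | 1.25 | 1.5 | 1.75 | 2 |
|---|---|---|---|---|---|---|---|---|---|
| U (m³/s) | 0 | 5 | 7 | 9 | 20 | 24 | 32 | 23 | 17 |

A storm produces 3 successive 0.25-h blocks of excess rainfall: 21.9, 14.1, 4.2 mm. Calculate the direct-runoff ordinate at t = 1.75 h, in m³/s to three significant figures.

Q ≈ 106 m³/s

By discrete convolution, Q_j = Σ (P_i / 10 mm) · U_{j−i}.
At t = 1.75 h (j=7): Q = (21.9/10)·23 + (14.1/10)·32 + (4.2/10)·24 = 106 m³/s.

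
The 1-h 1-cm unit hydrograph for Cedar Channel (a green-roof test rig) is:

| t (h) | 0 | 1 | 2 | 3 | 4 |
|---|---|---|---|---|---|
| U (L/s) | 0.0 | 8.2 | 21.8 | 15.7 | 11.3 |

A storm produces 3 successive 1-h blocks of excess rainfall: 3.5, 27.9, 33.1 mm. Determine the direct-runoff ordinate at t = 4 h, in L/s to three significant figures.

Q ≈ 120 L/s

By discrete convolution, Q_j = Σ (P_i / 10 mm) · U_{j−i}.
At t = 4 h (j=4): Q = (3.5/10)·11.3 + (27.9/10)·15.7 + (33.1/10)·21.8 = 120 L/s.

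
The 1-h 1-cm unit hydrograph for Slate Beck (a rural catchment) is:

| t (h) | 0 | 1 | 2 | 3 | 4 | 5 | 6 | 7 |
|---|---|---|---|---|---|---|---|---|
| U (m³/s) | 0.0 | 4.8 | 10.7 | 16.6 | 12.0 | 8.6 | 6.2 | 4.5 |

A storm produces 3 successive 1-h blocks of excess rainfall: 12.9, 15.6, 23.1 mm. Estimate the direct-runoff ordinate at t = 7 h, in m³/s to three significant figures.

By discrete convolution, Q_j = Σ (P_i / 10 mm) · U_{j−i}.
At t = 7 h (j=7): Q = (12.9/10)·4.5 + (15.6/10)·6.2 + (23.1/10)·8.6 = 35.3 m³/s.

Q ≈ 35.3 m³/s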